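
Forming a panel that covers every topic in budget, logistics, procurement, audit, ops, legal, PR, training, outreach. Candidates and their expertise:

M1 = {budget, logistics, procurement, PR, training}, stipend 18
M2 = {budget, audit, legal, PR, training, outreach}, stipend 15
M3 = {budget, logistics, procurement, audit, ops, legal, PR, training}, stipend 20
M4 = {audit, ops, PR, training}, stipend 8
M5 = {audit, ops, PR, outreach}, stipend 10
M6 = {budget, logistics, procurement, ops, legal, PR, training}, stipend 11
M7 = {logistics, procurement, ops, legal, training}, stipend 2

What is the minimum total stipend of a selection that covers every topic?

M2, M7 cover every topic at stipend 15 + 2 = 17.
Any cover uses at least 2 members; among all covering selections none totals below 17.
Greedy by coverage-per-stipend would pick M7, M5, M6 for 23 — worse than the optimum 17.

17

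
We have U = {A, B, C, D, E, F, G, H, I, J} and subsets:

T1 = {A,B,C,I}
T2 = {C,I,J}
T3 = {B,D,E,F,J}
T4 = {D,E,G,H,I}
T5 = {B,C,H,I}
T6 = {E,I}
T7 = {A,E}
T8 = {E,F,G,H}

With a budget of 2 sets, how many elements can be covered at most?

Choosing T1, T3 covers {A, B, C, D, E, F, I, J} — 8 elements.
No choice of 2 sets does better; here G, H are left uncovered.

8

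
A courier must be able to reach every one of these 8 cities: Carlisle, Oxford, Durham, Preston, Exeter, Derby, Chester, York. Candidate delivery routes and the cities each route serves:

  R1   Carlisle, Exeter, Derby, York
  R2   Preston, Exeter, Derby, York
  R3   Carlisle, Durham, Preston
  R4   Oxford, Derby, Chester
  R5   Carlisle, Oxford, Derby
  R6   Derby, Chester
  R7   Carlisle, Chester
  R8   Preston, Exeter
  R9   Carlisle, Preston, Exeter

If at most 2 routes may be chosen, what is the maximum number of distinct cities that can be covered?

Choosing R1, R3 covers {Carlisle, Durham, Preston, Exeter, Derby, York} — 6 cities.
No choice of 2 routes does better; here Oxford, Chester are left uncovered.

6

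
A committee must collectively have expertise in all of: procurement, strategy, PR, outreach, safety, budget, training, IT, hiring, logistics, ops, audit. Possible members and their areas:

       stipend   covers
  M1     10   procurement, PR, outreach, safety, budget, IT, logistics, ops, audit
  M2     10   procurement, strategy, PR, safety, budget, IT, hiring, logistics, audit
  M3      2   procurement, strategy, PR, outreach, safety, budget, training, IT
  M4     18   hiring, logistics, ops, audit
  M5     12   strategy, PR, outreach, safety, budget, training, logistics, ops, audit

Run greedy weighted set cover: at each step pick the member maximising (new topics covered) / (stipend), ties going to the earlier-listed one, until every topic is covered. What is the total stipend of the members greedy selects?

Pick 1: M3 adds 8 new (procurement, strategy, PR, outreach, safety, budget, training, IT) at stipend 2 (ratio 8/2).
Pick 2: M1 adds 3 new (logistics, ops, audit) at stipend 10 (ratio 3/10).
Pick 3: M2 adds 1 new (hiring) at stipend 10 (ratio 1/10).
Greedy total stipend: 2 + 10 + 10 = 22. (The true optimum is 20, so greedy overshoots here.)

22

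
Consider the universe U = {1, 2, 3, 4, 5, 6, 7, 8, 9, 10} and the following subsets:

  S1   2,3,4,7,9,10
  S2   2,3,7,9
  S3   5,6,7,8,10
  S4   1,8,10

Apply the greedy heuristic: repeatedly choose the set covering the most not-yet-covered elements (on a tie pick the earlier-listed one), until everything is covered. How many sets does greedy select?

3

Pick 1: S1 covers 6 new elements (2, 3, 4, 7, 9, 10).
Pick 2: S3 covers 3 new elements (5, 6, 8).
Pick 3: S4 covers 1 new elements (1).
Greedy uses 3 sets.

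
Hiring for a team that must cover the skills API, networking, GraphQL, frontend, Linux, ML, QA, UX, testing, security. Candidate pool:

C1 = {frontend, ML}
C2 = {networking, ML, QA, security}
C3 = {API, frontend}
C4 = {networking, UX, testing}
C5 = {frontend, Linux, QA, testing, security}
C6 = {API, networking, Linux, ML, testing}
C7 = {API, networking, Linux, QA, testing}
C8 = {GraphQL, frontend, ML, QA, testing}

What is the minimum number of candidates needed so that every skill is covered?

C2, C4, C6, C8 together cover {API, networking, GraphQL, frontend, Linux, ML, QA, UX, testing, security} — every skill.
No 3 of the 8 candidates cover everything (all 56 triples fall short), so 4 is minimum.

4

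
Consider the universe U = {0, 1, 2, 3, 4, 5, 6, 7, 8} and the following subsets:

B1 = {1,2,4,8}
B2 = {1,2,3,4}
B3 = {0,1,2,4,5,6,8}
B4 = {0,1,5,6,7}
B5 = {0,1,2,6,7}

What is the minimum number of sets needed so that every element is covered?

3

B1, B2, B4 together cover {0, 1, 2, 3, 4, 5, 6, 7, 8} — every element.
No 2 of the 5 sets cover everything (all 10 pairs fall short), so 3 is minimum.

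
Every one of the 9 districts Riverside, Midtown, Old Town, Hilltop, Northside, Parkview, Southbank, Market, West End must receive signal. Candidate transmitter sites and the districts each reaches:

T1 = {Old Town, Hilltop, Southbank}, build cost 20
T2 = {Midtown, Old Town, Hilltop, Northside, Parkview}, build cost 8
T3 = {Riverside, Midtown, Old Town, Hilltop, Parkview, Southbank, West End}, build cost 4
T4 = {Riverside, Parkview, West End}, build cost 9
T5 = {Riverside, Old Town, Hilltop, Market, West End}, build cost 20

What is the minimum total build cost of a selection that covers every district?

32

T2, T3, T5 cover every district at build cost 8 + 4 + 20 = 32.
Any cover uses at least 3 transmitter sites; among all covering selections none totals below 32.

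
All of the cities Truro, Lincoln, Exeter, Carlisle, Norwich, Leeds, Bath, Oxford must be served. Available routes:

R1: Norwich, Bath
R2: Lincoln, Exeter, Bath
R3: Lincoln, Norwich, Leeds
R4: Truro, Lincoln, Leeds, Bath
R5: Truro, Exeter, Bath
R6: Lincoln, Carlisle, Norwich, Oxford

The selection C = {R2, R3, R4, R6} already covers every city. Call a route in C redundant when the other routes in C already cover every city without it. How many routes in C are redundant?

Drop R2: Exeter uncovered — not redundant.
Drop R3: the rest still cover every city — redundant.
Drop R4: Truro uncovered — not redundant.
Drop R6: Carlisle, Oxford uncovered — not redundant.
1 redundant: R3.

1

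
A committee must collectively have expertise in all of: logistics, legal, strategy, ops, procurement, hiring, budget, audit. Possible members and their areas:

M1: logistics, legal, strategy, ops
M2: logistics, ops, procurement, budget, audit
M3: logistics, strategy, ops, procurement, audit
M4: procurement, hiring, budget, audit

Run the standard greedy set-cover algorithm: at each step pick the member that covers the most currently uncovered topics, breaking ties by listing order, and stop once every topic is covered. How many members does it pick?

Pick 1: M2 covers 5 new topics (logistics, ops, procurement, budget, audit).
Pick 2: M1 covers 2 new topics (legal, strategy).
Pick 3: M4 covers 1 new topics (hiring).
Greedy uses 3 members. (The true minimum is 2.)

3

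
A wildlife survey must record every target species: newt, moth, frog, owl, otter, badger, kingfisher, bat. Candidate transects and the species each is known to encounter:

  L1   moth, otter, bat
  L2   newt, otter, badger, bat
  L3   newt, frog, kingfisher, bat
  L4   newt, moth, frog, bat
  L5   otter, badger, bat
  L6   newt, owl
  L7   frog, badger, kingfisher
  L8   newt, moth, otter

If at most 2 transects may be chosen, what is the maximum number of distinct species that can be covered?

Choosing L1, L3 covers {newt, moth, frog, otter, kingfisher, bat} — 6 species.
No choice of 2 transects does better; here owl, badger are left uncovered.

6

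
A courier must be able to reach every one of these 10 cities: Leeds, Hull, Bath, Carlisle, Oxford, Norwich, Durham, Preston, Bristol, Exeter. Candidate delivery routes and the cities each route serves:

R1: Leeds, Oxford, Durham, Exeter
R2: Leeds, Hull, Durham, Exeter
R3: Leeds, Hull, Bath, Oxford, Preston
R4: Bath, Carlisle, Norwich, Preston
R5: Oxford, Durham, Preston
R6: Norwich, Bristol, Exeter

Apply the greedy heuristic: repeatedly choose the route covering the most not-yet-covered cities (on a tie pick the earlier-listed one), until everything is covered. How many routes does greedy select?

Pick 1: R3 covers 5 new cities (Leeds, Hull, Bath, Oxford, Preston).
Pick 2: R6 covers 3 new cities (Norwich, Bristol, Exeter).
Pick 3: R1 covers 1 new cities (Durham).
Pick 4: R4 covers 1 new cities (Carlisle).
Greedy uses 4 routes.

4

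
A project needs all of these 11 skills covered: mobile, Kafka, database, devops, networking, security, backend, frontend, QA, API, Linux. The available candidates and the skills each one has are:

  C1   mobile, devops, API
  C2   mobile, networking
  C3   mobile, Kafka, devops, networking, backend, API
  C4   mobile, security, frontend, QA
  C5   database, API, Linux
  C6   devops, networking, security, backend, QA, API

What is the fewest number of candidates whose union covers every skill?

3

C3, C4, C5 together cover {mobile, Kafka, database, devops, networking, security, backend, frontend, QA, API, Linux} — every skill.
No 2 of the 6 candidates cover everything (all 15 pairs fall short), so 3 is minimum.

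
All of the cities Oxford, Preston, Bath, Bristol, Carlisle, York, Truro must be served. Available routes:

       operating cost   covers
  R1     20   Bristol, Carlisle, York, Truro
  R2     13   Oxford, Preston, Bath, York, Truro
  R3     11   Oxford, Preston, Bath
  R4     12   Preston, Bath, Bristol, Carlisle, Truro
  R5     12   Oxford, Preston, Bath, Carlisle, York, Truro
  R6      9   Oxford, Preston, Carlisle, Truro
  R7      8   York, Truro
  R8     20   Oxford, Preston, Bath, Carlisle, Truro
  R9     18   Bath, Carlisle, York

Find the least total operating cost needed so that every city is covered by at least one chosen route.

24

R4, R5 cover every city at operating cost 12 + 12 = 24.
Any cover uses at least 2 routes; among all covering selections none totals below 24.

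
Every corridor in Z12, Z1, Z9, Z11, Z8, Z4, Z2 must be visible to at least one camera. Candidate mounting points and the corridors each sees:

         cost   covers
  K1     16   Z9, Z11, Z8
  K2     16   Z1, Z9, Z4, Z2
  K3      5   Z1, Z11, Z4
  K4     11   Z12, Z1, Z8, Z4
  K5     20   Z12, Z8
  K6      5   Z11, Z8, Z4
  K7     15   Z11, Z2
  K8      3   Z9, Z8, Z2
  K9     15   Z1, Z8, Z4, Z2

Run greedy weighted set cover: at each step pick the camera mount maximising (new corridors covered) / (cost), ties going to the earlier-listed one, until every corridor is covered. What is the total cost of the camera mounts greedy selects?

Pick 1: K8 adds 3 new (Z9, Z8, Z2) at cost 3 (ratio 3/3).
Pick 2: K3 adds 3 new (Z1, Z11, Z4) at cost 5 (ratio 3/5).
Pick 3: K4 adds 1 new (Z12) at cost 11 (ratio 1/11).
Greedy total cost: 3 + 5 + 11 = 19.

19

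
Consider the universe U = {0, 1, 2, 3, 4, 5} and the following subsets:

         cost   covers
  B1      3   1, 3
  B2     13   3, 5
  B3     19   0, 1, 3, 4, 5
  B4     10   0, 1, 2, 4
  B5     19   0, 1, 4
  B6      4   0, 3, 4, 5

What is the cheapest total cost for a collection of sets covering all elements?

B4, B6 cover every element at cost 10 + 4 = 14.
Any cover uses at least 2 sets; among all covering selections none totals below 14.

14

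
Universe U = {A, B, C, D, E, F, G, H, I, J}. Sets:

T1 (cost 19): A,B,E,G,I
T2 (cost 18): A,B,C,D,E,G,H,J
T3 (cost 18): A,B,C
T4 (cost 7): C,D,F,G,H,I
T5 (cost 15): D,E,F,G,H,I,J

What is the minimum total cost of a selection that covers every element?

25

T2, T4 cover every element at cost 18 + 7 = 25.
Any cover uses at least 2 sets; among all covering selections none totals below 25.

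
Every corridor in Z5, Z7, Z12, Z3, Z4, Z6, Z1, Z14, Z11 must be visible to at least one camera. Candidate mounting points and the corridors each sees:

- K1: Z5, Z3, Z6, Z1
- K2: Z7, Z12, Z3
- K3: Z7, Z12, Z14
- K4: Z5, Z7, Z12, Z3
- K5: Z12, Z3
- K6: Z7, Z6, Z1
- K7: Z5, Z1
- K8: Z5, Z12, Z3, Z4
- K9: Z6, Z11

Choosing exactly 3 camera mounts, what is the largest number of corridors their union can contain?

Choosing K1, K3, K8 covers {Z5, Z7, Z12, Z3, Z4, Z6, Z1, Z14} — 8 corridors.
No choice of 3 camera mounts does better; here Z11 is left uncovered.

8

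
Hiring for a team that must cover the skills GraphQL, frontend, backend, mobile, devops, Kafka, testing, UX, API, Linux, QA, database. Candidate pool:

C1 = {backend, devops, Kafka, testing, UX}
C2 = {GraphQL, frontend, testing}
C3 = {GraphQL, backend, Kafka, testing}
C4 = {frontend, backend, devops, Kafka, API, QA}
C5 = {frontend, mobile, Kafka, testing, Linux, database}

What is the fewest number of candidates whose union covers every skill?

4

C1, C2, C4, C5 together cover {GraphQL, frontend, backend, mobile, devops, Kafka, testing, UX, API, Linux, QA, database} — every skill.
No 3 of the 5 candidates cover everything (all 10 triples fall short), so 4 is minimum.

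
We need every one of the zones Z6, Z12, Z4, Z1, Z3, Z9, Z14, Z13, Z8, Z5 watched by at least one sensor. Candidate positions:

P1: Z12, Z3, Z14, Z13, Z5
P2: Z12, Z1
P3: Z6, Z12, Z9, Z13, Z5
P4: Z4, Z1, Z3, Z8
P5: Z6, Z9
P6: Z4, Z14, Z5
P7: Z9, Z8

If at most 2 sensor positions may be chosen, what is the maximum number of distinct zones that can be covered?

9

Choosing P3, P4 covers {Z6, Z12, Z4, Z1, Z3, Z9, Z13, Z8, Z5} — 9 zones.
No choice of 2 sensor positions does better; here Z14 is left uncovered.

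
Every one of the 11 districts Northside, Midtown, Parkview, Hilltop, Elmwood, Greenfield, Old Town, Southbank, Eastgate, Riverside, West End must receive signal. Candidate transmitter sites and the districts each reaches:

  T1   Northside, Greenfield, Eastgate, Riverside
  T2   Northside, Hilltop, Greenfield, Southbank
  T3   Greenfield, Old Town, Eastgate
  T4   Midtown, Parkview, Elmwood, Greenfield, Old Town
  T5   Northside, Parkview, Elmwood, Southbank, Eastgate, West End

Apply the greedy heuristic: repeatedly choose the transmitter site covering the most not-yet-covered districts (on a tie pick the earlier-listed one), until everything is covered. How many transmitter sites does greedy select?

4

Pick 1: T5 covers 6 new districts (Northside, Parkview, Elmwood, Southbank, Eastgate, West End).
Pick 2: T4 covers 3 new districts (Midtown, Greenfield, Old Town).
Pick 3: T1 covers 1 new districts (Riverside).
Pick 4: T2 covers 1 new districts (Hilltop).
Greedy uses 4 transmitter sites.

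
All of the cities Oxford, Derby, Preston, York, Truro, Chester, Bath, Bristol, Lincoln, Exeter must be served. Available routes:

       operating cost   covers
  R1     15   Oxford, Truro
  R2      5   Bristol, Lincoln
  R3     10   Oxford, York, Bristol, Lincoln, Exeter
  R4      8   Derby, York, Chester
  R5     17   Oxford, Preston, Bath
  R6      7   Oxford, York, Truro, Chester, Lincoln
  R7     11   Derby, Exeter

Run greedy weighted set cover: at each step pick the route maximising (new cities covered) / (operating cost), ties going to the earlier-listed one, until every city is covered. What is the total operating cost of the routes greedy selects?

40

Pick 1: R6 adds 5 new (Oxford, York, Truro, Chester, Lincoln) at operating cost 7 (ratio 5/7).
Pick 2: R2 adds 1 new (Bristol) at operating cost 5 (ratio 1/5).
Pick 3: R7 adds 2 new (Derby, Exeter) at operating cost 11 (ratio 2/11).
Pick 4: R5 adds 2 new (Preston, Bath) at operating cost 17 (ratio 2/17).
Greedy total operating cost: 7 + 5 + 11 + 17 = 40.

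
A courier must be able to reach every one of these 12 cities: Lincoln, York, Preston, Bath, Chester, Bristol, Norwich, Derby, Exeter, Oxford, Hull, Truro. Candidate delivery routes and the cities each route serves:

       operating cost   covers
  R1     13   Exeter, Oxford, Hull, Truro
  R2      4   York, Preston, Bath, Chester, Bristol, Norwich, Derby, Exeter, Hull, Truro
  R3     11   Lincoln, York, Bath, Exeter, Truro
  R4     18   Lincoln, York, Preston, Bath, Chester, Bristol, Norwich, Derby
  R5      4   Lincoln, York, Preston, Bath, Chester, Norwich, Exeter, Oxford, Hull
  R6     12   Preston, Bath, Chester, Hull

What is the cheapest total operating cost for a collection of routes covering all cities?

R2, R5 cover every city at operating cost 4 + 4 = 8.
Any cover uses at least 2 routes; among all covering selections none totals below 8.

8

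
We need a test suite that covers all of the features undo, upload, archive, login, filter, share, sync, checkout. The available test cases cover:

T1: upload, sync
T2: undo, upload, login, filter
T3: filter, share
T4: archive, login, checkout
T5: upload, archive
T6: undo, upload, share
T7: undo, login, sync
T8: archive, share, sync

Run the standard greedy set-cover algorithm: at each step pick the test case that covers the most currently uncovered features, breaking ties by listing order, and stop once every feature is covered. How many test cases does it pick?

3

Pick 1: T2 covers 4 new features (undo, upload, login, filter).
Pick 2: T8 covers 3 new features (archive, share, sync).
Pick 3: T4 covers 1 new features (checkout).
Greedy uses 3 test cases.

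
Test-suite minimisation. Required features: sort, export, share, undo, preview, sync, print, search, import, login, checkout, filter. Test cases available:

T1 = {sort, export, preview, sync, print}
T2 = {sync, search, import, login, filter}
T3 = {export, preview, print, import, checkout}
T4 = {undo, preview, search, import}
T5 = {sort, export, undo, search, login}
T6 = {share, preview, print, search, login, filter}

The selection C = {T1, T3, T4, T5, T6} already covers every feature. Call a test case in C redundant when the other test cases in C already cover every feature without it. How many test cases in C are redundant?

2

Drop T1: sync uncovered — not redundant.
Drop T3: checkout uncovered — not redundant.
Drop T4: the rest still cover every feature — redundant.
Drop T5: the rest still cover every feature — redundant.
Drop T6: share, filter uncovered — not redundant.
2 redundant: T4, T5.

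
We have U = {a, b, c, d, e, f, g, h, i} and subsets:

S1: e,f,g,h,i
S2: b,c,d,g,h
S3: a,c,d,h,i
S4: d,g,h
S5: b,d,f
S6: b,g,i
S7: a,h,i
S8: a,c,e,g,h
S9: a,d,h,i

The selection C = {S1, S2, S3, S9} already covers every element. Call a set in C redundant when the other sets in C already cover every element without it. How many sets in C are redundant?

2

Drop S1: e, f uncovered — not redundant.
Drop S2: b uncovered — not redundant.
Drop S3: the rest still cover every element — redundant.
Drop S9: the rest still cover every element — redundant.
2 redundant: S3, S9.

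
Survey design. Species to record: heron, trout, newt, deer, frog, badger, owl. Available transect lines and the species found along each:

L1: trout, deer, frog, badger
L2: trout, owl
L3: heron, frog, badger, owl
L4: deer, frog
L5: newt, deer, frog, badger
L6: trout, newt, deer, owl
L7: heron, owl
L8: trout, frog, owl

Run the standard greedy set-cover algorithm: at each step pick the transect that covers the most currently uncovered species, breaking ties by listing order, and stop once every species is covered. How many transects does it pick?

3

Pick 1: L1 covers 4 new species (trout, deer, frog, badger).
Pick 2: L3 covers 2 new species (heron, owl).
Pick 3: L5 covers 1 new species (newt).
Greedy uses 3 transects. (The true minimum is 2.)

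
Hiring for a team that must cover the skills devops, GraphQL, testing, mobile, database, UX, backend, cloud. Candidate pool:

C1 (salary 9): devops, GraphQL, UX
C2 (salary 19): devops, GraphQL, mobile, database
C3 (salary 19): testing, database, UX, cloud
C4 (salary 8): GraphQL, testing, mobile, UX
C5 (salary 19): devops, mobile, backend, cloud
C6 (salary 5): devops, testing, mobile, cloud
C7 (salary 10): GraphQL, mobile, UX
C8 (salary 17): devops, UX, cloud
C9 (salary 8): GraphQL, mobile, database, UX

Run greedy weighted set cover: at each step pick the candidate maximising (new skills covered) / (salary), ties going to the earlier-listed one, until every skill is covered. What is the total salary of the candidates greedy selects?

Pick 1: C6 adds 4 new (devops, testing, mobile, cloud) at salary 5 (ratio 4/5).
Pick 2: C9 adds 3 new (GraphQL, database, UX) at salary 8 (ratio 3/8).
Pick 3: C5 adds 1 new (backend) at salary 19 (ratio 1/19).
Greedy total salary: 5 + 8 + 19 = 32.

32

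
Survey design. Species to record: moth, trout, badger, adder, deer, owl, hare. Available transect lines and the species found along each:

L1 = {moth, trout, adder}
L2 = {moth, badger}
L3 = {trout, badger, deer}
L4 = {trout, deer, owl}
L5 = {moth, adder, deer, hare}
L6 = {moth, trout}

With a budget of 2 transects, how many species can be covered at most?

Choosing L3, L5 covers {moth, trout, badger, adder, deer, hare} — 6 species.
No choice of 2 transects does better; here owl is left uncovered.

6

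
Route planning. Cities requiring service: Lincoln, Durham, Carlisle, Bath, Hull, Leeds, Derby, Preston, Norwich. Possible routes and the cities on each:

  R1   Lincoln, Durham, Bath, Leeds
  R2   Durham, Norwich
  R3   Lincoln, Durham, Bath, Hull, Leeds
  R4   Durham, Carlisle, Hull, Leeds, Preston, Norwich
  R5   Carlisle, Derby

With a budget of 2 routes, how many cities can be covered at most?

Choosing R1, R4 covers {Lincoln, Durham, Carlisle, Bath, Hull, Leeds, Preston, Norwich} — 8 cities.
No choice of 2 routes does better; here Derby is left uncovered.

8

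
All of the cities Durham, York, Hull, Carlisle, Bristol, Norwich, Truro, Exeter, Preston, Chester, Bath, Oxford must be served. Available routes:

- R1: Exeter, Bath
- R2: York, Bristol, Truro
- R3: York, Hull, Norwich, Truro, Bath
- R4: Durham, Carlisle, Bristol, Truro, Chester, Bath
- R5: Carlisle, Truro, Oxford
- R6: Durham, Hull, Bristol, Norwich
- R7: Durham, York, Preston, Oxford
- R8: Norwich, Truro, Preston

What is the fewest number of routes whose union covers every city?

R1, R3, R4, R7 together cover {Durham, York, Hull, Carlisle, Bristol, Norwich, Truro, Exeter, Preston, Chester, Bath, Oxford} — every city.
No 3 of the 8 routes cover everything (all 56 triples fall short), so 4 is minimum.

4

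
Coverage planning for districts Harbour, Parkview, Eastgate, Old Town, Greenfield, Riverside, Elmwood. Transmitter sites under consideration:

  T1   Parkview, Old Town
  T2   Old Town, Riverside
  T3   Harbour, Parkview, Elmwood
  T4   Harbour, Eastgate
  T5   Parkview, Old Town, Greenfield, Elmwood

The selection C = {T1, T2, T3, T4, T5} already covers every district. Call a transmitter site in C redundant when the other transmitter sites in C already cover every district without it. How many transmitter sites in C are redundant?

Drop T1: the rest still cover every district — redundant.
Drop T2: Riverside uncovered — not redundant.
Drop T3: the rest still cover every district — redundant.
Drop T4: Eastgate uncovered — not redundant.
Drop T5: Greenfield uncovered — not redundant.
2 redundant: T1, T3.

2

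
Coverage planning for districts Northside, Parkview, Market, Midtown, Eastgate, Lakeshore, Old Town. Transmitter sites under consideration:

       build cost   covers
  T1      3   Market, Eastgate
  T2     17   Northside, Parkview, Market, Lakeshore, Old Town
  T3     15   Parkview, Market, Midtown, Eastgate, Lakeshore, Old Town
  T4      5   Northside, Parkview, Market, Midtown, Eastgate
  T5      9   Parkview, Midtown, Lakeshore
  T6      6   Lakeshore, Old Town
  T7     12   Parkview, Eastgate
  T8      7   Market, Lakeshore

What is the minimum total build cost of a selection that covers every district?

11

T4, T6 cover every district at build cost 5 + 6 = 11.
Any cover uses at least 2 transmitter sites; among all covering selections none totals below 11.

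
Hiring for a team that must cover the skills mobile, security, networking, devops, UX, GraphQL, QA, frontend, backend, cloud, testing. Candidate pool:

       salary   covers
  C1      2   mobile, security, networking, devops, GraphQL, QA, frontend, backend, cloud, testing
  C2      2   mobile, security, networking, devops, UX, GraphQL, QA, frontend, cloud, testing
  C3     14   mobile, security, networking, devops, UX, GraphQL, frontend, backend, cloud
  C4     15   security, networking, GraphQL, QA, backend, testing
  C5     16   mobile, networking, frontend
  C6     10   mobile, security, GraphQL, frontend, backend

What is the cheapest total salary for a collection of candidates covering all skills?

C1, C2 cover every skill at salary 2 + 2 = 4.
Any cover uses at least 2 candidates; among all covering selections none totals below 4.

4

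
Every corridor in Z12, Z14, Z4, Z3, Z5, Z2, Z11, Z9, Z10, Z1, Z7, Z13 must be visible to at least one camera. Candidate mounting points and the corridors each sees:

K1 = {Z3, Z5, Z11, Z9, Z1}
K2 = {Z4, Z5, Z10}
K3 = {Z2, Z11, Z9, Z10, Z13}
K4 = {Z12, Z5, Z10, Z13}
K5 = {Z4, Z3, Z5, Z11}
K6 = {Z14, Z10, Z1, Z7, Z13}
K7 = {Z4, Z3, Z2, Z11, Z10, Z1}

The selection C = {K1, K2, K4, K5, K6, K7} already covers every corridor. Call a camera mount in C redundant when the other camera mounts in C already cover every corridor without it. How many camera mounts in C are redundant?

Drop K1: Z9 uncovered — not redundant.
Drop K2: the rest still cover every corridor — redundant.
Drop K4: Z12 uncovered — not redundant.
Drop K5: the rest still cover every corridor — redundant.
Drop K6: Z14, Z7 uncovered — not redundant.
Drop K7: Z2 uncovered — not redundant.
2 redundant: K2, K5.

2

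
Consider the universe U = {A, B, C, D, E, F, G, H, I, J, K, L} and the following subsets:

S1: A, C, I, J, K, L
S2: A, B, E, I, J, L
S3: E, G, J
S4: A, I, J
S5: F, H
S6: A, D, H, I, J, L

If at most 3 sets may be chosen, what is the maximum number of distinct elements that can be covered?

Choosing S1, S2, S5 covers {A, B, C, E, F, H, I, J, K, L} — 10 elements.
No choice of 3 sets does better; here D, G are left uncovered.

10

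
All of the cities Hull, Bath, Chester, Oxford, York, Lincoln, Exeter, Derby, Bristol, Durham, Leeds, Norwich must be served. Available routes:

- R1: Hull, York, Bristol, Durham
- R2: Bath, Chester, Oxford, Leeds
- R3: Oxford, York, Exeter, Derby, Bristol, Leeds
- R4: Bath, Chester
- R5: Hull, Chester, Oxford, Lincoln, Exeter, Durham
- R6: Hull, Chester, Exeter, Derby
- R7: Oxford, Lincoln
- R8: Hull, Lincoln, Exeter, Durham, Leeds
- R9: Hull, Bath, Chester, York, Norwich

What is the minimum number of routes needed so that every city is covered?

R3, R5, R9 together cover {Hull, Bath, Chester, Oxford, York, Lincoln, Exeter, Derby, Bristol, Durham, Leeds, Norwich} — every city.
No 2 of the 9 routes cover everything (all 36 pairs fall short), so 3 is minimum.

3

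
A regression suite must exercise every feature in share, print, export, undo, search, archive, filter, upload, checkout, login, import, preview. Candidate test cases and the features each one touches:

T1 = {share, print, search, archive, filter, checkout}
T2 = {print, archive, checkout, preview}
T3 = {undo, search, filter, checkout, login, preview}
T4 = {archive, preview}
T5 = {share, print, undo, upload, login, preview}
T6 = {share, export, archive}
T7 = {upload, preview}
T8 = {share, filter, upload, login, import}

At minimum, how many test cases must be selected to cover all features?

T1, T3, T6, T8 together cover {share, print, export, undo, search, archive, filter, upload, checkout, login, import, preview} — every feature.
No 3 of the 8 test cases cover everything (all 56 triples fall short), so 4 is minimum.

4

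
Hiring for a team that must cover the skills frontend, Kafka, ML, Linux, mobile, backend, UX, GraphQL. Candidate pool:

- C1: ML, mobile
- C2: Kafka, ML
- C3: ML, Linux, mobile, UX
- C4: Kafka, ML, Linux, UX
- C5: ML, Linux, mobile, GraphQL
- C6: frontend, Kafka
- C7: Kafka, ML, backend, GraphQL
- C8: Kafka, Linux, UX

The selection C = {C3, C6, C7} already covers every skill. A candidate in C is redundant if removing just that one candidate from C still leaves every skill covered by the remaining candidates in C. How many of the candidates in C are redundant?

Drop C3: Linux, mobile, UX uncovered — not redundant.
Drop C6: frontend uncovered — not redundant.
Drop C7: backend, GraphQL uncovered — not redundant.
None of the candidates in C is redundant.

0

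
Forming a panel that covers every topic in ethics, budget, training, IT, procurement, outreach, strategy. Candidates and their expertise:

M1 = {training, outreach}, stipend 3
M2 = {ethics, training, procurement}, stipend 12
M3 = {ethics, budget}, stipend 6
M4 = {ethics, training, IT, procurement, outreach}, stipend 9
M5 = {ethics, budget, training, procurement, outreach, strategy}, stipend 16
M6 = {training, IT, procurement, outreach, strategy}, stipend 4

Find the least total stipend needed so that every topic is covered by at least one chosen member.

M3, M6 cover every topic at stipend 6 + 4 = 10.
Any cover uses at least 2 members; among all covering selections none totals below 10.

10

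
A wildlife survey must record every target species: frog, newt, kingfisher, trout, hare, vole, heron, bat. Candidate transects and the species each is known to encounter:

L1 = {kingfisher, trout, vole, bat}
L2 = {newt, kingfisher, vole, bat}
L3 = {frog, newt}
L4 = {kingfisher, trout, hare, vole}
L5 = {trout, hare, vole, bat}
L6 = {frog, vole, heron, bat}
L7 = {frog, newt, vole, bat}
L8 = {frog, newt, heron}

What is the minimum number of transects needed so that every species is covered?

L1, L4, L8 together cover {frog, newt, kingfisher, trout, hare, vole, heron, bat} — every species.
No 2 of the 8 transects cover everything (all 28 pairs fall short), so 3 is minimum.

3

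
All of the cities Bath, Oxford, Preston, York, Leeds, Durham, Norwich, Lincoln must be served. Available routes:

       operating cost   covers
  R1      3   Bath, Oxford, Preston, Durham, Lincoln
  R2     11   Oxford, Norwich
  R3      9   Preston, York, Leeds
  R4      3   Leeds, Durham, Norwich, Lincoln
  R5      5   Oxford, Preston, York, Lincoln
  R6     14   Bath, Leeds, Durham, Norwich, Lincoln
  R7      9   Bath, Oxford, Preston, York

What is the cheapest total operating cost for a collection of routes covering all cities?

R1, R4, R5 cover every city at operating cost 3 + 3 + 5 = 11.
Any cover uses at least 2 routes; among all covering selections none totals below 11.

11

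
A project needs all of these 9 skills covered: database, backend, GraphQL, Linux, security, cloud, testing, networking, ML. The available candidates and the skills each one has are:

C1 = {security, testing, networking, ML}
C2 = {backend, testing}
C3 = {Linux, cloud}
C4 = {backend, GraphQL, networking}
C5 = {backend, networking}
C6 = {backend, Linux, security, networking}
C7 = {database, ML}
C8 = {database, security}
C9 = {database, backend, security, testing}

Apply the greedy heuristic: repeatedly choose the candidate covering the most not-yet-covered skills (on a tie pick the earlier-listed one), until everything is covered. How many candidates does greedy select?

Pick 1: C1 covers 4 new skills (security, testing, networking, ML).
Pick 2: C3 covers 2 new skills (Linux, cloud).
Pick 3: C4 covers 2 new skills (backend, GraphQL).
Pick 4: C7 covers 1 new skills (database).
Greedy uses 4 candidates.

4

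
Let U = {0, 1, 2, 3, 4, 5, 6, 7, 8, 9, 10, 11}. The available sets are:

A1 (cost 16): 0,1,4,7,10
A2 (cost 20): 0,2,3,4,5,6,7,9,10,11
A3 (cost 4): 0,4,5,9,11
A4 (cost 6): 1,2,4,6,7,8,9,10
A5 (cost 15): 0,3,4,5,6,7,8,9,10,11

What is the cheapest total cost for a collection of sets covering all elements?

21

A4, A5 cover every element at cost 6 + 15 = 21.
Any cover uses at least 2 sets; among all covering selections none totals below 21.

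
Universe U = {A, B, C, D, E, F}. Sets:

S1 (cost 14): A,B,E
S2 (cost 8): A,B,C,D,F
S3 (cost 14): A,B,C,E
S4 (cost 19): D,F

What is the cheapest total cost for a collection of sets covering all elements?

22

S1, S2 cover every element at cost 14 + 8 = 22.
Any cover uses at least 2 sets; among all covering selections none totals below 22.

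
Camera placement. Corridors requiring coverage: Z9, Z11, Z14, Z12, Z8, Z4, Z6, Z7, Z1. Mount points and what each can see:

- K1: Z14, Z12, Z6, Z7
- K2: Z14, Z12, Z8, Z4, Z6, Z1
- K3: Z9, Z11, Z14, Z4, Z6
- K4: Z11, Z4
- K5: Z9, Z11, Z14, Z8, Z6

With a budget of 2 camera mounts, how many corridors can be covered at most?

Choosing K2, K3 covers {Z9, Z11, Z14, Z12, Z8, Z4, Z6, Z1} — 8 corridors.
No choice of 2 camera mounts does better; here Z7 is left uncovered.

8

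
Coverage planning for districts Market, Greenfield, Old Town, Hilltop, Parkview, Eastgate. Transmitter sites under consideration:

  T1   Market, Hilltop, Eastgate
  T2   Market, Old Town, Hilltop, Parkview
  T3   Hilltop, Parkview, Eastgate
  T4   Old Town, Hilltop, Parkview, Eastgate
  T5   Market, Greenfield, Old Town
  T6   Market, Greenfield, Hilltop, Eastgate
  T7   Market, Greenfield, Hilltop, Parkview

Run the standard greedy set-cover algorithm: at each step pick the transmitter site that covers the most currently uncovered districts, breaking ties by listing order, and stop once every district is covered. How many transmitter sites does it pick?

Pick 1: T2 covers 4 new districts (Market, Old Town, Hilltop, Parkview).
Pick 2: T6 covers 2 new districts (Greenfield, Eastgate).
Greedy uses 2 transmitter sites.

2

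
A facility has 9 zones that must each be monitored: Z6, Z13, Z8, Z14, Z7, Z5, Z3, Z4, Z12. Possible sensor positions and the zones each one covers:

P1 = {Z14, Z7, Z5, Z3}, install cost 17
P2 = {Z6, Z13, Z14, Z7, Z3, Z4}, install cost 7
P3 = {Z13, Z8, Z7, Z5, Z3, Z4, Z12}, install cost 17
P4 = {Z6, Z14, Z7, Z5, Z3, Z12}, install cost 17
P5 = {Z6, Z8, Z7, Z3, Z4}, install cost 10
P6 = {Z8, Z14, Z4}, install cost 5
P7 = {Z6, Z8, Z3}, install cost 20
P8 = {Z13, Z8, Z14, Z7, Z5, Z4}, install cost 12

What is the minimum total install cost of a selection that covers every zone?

P2, P3 cover every zone at install cost 7 + 17 = 24.
Any cover uses at least 2 sensor positions; among all covering selections none totals below 24.
Greedy by coverage-per-install cost would pick P2, P6, P3 for 29 — worse than the optimum 24.

24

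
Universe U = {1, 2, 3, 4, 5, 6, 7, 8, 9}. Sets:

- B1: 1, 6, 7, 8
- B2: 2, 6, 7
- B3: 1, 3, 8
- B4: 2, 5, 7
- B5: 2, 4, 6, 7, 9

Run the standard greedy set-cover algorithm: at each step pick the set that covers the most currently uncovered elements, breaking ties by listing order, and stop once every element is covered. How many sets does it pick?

Pick 1: B5 covers 5 new elements (2, 4, 6, 7, 9).
Pick 2: B3 covers 3 new elements (1, 3, 8).
Pick 3: B4 covers 1 new elements (5).
Greedy uses 3 sets.

3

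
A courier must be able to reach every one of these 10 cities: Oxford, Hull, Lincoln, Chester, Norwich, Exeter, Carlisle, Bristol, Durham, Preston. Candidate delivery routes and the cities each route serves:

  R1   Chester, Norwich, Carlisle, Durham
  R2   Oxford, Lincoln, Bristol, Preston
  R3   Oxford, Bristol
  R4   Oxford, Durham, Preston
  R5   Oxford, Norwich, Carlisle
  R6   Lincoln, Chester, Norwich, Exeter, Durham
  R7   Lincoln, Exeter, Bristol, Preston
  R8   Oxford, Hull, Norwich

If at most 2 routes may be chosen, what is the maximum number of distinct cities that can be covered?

Choosing R1, R2 covers {Oxford, Lincoln, Chester, Norwich, Carlisle, Bristol, Durham, Preston} — 8 cities.
No choice of 2 routes does better; here Hull, Exeter are left uncovered.

8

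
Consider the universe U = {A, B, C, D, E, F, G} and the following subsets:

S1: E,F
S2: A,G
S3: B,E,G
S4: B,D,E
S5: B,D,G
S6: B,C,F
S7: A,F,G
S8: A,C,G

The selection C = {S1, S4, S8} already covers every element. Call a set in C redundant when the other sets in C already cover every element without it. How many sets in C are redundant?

Drop S1: F uncovered — not redundant.
Drop S4: B, D uncovered — not redundant.
Drop S8: A, C, G uncovered — not redundant.
None of the sets in C is redundant.

0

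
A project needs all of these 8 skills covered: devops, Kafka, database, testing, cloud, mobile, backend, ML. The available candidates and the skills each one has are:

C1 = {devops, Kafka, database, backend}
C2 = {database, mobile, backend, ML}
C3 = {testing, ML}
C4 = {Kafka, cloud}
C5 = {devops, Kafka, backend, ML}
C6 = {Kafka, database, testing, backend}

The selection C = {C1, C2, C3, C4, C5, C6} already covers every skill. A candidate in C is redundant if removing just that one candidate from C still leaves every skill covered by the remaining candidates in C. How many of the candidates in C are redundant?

Drop C1: the rest still cover every skill — redundant.
Drop C2: mobile uncovered — not redundant.
Drop C3: the rest still cover every skill — redundant.
Drop C4: cloud uncovered — not redundant.
Drop C5: the rest still cover every skill — redundant.
Drop C6: the rest still cover every skill — redundant.
4 redundant: C1, C3, C5, C6.

4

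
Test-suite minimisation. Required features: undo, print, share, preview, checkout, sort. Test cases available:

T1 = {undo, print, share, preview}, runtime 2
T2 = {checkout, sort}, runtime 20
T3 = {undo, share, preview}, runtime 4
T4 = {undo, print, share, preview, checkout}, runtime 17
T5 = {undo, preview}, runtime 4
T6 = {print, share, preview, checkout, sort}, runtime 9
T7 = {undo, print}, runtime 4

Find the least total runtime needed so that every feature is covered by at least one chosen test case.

11

T1, T6 cover every feature at runtime 2 + 9 = 11.
Any cover uses at least 2 test cases; among all covering selections none totals below 11.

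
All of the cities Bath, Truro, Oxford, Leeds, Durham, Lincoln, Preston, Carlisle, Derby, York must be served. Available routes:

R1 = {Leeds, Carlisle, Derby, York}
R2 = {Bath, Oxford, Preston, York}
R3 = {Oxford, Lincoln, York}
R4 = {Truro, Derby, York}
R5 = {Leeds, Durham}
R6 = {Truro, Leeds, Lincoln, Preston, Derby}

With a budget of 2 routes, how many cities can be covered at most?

Choosing R2, R6 covers {Bath, Truro, Oxford, Leeds, Lincoln, Preston, Derby, York} — 8 cities.
No choice of 2 routes does better; here Durham, Carlisle are left uncovered.

8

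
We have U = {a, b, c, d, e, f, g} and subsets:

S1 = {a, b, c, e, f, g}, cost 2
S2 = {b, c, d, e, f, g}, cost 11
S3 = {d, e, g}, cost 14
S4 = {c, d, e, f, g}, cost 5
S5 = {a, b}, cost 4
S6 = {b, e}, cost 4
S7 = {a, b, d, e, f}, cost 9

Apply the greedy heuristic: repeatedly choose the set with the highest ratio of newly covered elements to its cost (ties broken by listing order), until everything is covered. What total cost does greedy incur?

Pick 1: S1 adds 6 new (a, b, c, e, f, g) at cost 2 (ratio 6/2).
Pick 2: S4 adds 1 new (d) at cost 5 (ratio 1/5).
Greedy total cost: 2 + 5 = 7.

7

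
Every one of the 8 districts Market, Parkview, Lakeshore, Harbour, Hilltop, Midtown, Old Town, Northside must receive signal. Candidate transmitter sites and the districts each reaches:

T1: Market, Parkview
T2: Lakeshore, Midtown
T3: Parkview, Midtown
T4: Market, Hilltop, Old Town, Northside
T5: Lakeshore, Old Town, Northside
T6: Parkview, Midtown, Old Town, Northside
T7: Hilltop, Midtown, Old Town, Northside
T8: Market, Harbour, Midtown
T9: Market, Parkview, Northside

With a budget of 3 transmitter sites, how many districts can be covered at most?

7

Choosing T1, T2, T4 covers {Market, Parkview, Lakeshore, Hilltop, Midtown, Old Town, Northside} — 7 districts.
No choice of 3 transmitter sites does better; here Harbour is left uncovered.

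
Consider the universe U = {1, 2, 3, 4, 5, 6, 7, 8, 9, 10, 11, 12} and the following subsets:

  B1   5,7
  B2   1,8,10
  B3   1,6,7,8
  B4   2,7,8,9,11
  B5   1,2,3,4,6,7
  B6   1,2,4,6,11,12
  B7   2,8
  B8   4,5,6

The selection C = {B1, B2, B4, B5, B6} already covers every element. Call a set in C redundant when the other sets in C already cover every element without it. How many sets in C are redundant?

0

Drop B1: 5 uncovered — not redundant.
Drop B2: 10 uncovered — not redundant.
Drop B4: 9 uncovered — not redundant.
Drop B5: 3 uncovered — not redundant.
Drop B6: 12 uncovered — not redundant.
None of the sets in C is redundant.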